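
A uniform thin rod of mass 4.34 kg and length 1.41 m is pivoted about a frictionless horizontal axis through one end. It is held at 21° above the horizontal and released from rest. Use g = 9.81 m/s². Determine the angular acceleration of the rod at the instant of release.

α ≈ 9.74 rad/s²

About the pivot, I = (1/3)ML² = (1/3)(4.34)(1.41)² = 2.876 kg·m².
The weight acts at the center, a distance L/2 = 0.7050 m from the pivot; τ = Mg(L/2) cos 21° = 28.02 N·m.
α = τ/I = 28.02/2.876 = 9.743 rad/s².
(Equivalently α = (3g/(2L)) cos 21° = 9.743 rad/s².)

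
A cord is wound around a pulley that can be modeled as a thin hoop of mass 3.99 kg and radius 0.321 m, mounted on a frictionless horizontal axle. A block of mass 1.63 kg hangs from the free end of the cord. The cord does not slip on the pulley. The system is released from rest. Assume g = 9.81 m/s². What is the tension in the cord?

T ≈ 11.4 N

I = MR² = (3.99)(0.321)² = 0.4111 kg·m².
Block: mg − T = ma. Pulley: TR = Iα. No-slip: a = αR, so T = (I/R²)a = 3.990·a.
Then mg = (m + 3.990)a, so a = (1.63)(9.81)/(1.63 + 3.990) = 2.845 m/s².
T = 3.990·a = 11.35 N.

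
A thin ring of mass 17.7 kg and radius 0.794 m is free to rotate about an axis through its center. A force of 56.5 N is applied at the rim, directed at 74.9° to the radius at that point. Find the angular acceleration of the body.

α ≈ 3.88 rad/s²

I = MR² = (17.7)(0.794)² = 11.16 kg·m².
Only the tangential component produces torque: τ = F R sinθ = (56.5)(0.794) sin 74.9° = 43.31 N·m.
From τ = Iα: α = 43.31/11.16 = 3.881 rad/s².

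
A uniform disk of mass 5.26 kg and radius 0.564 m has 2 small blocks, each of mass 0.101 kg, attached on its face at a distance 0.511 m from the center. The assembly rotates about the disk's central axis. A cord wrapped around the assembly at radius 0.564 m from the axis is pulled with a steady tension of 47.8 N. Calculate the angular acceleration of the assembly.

I_disk = ½MR² = ½(5.26)(0.564)² = 0.8366 kg·m².
I_blocks = 2·m·r² = 2(0.101)(0.511)² = 0.05275 kg·m².
Total I = 0.8893 kg·m².
τ = F r = (47.8)(0.564) = 26.96 N·m.
α = τ/I = 26.96/0.8893 = 30.31 rad/s².

α ≈ 30.3 rad/s²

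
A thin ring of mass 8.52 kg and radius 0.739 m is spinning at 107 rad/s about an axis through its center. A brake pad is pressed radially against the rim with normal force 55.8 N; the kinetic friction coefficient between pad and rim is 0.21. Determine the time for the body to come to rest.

t ≈ 57.5 s

I = MR² = (8.52)(0.739)² = 4.653 kg·m².
Friction force f = μN = (0.21)(55.8) = 11.72 N at the rim; torque magnitude τ = fR = 8.660 N·m, opposing ω.
|α| = τ/I = 8.660/4.653 = 1.861 rad/s² (deceleration).
0 = ω₀ − |α|t ⇒ t = ω₀/|α| = 107/1.861 = 57.49 s.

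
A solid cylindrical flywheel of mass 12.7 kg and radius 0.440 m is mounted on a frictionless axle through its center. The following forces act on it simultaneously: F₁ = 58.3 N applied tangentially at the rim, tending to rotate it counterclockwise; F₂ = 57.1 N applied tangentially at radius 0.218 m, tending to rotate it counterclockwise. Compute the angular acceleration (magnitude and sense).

I = ½MR² = (1/2)(12.7)(0.440)² = 1.229 kg·m².
Taking counterclockwise as positive: τ₁ = +(58.3)(0.440) = +25.65 N·m; τ₂ = +(57.1)(0.218) = +12.45 N·m.
Net torque τ = 38.10 N·m.
α = τ/I = 38.10/1.229 = 30.99 rad/s².

α ≈ 31.0 rad/s², counterclockwise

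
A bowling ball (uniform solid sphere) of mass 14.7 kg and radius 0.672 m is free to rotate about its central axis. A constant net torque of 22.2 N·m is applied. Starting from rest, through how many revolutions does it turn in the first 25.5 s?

I = (2/5)MR² = (2/5)(14.7)(0.672)² = 2.655 kg·m².
α = τ/I = 22.2/2.655 = 8.361 rad/s².
θ = ½αt² = ½(8.361)(25.5)² = 2718 rad.
Revolutions = θ/(2π) = 432.6.

≈ 433 revolutions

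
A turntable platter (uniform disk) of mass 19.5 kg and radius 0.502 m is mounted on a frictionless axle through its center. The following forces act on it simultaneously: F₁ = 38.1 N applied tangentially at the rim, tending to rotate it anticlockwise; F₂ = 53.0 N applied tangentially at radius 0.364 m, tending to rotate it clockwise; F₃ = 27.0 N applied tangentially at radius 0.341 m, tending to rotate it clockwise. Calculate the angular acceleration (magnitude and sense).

α ≈ 3.81 rad/s², clockwise

I = ½MR² = (1/2)(19.5)(0.502)² = 2.457 kg·m².
Taking anticlockwise as positive: τ₁ = +(38.1)(0.502) = +19.13 N·m; τ₂ = −(53.0)(0.364) = −19.29 N·m; τ₃ = −(27.0)(0.341) = −9.207 N·m.
Net torque τ = -9.373 N·m.
α = τ/I = -9.373/2.457 = -3.815 rad/s².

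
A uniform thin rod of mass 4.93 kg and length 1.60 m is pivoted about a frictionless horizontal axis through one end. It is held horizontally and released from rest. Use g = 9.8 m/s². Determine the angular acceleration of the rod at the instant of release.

About the pivot, I = (1/3)ML² = (1/3)(4.93)(1.60)² = 4.207 kg·m².
The weight acts at the center, a distance L/2 = 0.8000 m from the pivot; τ = Mg(L/2) = 38.65 N·m.
α = τ/I = 38.65/4.207 = 9.188 rad/s².
(Equivalently α = (3g/(2L)) = 9.188 rad/s².)

α ≈ 9.19 rad/s²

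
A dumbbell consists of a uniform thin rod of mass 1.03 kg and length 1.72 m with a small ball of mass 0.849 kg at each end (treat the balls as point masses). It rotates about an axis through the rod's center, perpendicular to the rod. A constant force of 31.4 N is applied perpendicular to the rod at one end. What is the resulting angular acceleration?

I_rod = (1/12)ML² = (1/12)(1.03)(1.72)² = 0.2539 kg·m².
I_balls = 2·m·(L/2)² = 2(0.849)(0.8600)² = 1.256 kg·m².
Total I = 1.510 kg·m².
τ = F·(L/2) = (31.4)(0.860) = 27.00 N·m.
α = τ/I = 27.00/1.510 = 17.89 rad/s².

α ≈ 17.9 rad/s²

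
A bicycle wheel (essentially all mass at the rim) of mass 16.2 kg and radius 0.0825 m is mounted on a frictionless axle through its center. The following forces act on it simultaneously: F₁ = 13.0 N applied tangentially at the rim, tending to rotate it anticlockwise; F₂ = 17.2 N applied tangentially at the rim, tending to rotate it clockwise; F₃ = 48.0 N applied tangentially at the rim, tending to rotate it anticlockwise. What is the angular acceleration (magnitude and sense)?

α ≈ 32.8 rad/s², anticlockwise

I = MR² = (16.2)(0.0825)² = 0.1103 kg·m².
Taking anticlockwise as positive: τ₁ = +(13.0)(0.0825) = +1.073 N·m; τ₂ = −(17.2)(0.0825) = −1.419 N·m; τ₃ = +(48.0)(0.0825) = +3.960 N·m.
Net torque τ = 3.614 N·m.
α = τ/I = 3.614/0.1103 = 32.77 rad/s².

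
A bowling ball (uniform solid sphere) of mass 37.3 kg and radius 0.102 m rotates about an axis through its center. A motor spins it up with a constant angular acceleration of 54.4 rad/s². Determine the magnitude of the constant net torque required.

I = (2/5)MR² = (2/5)(37.3)(0.102)² = 0.1552 kg·m².
τ = Iα = (0.1552)(54.40) = 8.444 N·m.

τ ≈ 8.44 N·m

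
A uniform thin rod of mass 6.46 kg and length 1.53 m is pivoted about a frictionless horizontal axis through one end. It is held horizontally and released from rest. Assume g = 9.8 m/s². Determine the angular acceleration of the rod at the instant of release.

About the pivot, I = (1/3)ML² = (1/3)(6.46)(1.53)² = 5.041 kg·m².
The weight acts at the center, a distance L/2 = 0.7650 m from the pivot; τ = Mg(L/2) = 48.43 N·m.
α = τ/I = 48.43/5.041 = 9.608 rad/s².

α ≈ 9.61 rad/s²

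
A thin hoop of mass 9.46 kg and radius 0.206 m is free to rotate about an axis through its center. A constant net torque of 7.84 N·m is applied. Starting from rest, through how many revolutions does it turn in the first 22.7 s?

≈ 801 revolutions

I = MR² = (9.46)(0.206)² = 0.4014 kg·m².
α = τ/I = 7.84/0.4014 = 19.53 rad/s².
θ = ½αt² = ½(19.53)(22.7)² = 5032 rad.
Revolutions = θ/(2π) = 800.8.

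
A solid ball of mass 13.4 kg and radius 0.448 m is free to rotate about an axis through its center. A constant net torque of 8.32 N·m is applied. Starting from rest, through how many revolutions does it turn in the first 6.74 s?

≈ 28.0 revolutions

I = (2/5)MR² = (2/5)(13.4)(0.448)² = 1.076 kg·m².
α = τ/I = 8.32/1.076 = 7.734 rad/s².
θ = ½αt² = ½(7.734)(6.74)² = 175.7 rad.
Revolutions = θ/(2π) = 27.96.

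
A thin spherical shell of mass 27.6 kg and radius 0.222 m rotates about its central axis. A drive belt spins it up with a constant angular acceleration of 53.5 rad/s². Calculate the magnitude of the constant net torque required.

τ ≈ 48.5 N·m

I = (2/3)MR² = (2/3)(27.6)(0.222)² = 0.9068 kg·m².
τ = Iα = (0.9068)(53.50) = 48.52 N·m.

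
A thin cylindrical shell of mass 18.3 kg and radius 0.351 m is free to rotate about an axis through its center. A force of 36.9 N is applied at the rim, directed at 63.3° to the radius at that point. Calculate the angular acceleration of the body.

α ≈ 5.13 rad/s²

I = MR² = (18.3)(0.351)² = 2.255 kg·m².
Only the tangential component produces torque: τ = F R sinθ = (36.9)(0.351) sin 63.3° = 11.57 N·m.
From τ = Iα: α = 11.57/2.255 = 5.132 rad/s².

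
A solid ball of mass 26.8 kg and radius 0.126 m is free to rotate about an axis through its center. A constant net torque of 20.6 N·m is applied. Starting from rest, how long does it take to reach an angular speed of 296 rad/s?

I = (2/5)MR² = (2/5)(26.8)(0.126)² = 0.1702 kg·m².
α = τ/I = 20.6/0.1702 = 121.0 rad/s².
ω = αt ⇒ t = ω/α = 296/121.0 = 2.445 s.

t ≈ 2.45 s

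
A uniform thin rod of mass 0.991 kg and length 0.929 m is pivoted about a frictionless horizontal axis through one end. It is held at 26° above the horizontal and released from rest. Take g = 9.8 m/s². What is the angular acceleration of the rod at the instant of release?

α ≈ 14.2 rad/s²

About the pivot, I = (1/3)ML² = (1/3)(0.991)(0.929)² = 0.2851 kg·m².
The weight acts at the center, a distance L/2 = 0.4645 m from the pivot; τ = Mg(L/2) cos 26° = 4.055 N·m.
α = τ/I = 4.055/0.2851 = 14.22 rad/s².
(Equivalently α = (3g/(2L)) cos 26° = 14.22 rad/s².)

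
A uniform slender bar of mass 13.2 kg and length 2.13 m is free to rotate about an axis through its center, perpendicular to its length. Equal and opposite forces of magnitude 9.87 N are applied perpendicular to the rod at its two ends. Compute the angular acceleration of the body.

α ≈ 4.21 rad/s²

I = (1/12)ML² = (1/12)(13.2)(2.13)² = 4.991 kg·m².
The couple gives τ = F·(L/2) + F·(L/2) = F L = (9.87)(2.13) = 21.02 N·m.
Newton's second law for rotation, τ = Iα, gives α = τ/I = 21.02/4.991 = 4.213 rad/s².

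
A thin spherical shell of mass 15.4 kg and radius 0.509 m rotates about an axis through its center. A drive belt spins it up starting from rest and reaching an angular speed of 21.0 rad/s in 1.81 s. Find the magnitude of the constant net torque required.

τ ≈ 30.9 N·m

I = (2/3)MR² = (2/3)(15.4)(0.509)² = 2.660 kg·m².
α = Δω/Δt = (21.0 − 0)/1.81 = 11.60 rad/s².
τ = Iα = (2.660)(11.60) = 30.86 N·m.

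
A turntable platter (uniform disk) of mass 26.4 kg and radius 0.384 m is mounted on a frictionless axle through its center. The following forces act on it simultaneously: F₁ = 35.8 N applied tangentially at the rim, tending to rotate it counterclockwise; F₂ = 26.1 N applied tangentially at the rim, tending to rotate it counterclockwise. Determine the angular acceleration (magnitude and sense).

α ≈ 12.2 rad/s², counterclockwise

I = ½MR² = (1/2)(26.4)(0.384)² = 1.946 kg·m².
Taking counterclockwise as positive: τ₁ = +(35.8)(0.384) = +13.75 N·m; τ₂ = +(26.1)(0.384) = +10.02 N·m.
Net torque τ = 23.77 N·m.
α = τ/I = 23.77/1.946 = 12.21 rad/s².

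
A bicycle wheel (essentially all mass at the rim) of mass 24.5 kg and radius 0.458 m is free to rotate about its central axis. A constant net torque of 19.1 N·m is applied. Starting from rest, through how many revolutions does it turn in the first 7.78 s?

≈ 17.9 revolutions

I = MR² = (24.5)(0.458)² = 5.139 kg·m².
α = τ/I = 19.1/5.139 = 3.717 rad/s².
θ = ½αt² = ½(3.717)(7.78)² = 112.5 rad.
Revolutions = θ/(2π) = 17.90.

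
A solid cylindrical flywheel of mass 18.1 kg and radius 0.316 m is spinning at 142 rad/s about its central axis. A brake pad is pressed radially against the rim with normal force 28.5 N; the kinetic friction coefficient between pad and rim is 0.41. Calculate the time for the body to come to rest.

t ≈ 34.8 s

I = ½MR² = (1/2)(18.1)(0.316)² = 0.9037 kg·m².
Friction force f = μN = (0.41)(28.5) = 11.68 N at the rim; torque magnitude τ = fR = 3.692 N·m, opposing ω.
|α| = τ/I = 3.692/0.9037 = 4.086 rad/s² (deceleration).
0 = ω₀ − |α|t ⇒ t = ω₀/|α| = 142/4.086 = 34.75 s.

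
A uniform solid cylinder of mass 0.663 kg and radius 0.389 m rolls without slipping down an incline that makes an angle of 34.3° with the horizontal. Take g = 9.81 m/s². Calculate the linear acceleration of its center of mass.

Translation along the incline: Mg sinθ − f = Ma.
Rotation about the center: fR = Iα with I = ½MR². No-slip gives a = αR, so f = (I/R²)a = (1/2)M a.
Substituting: Mg sinθ = (1 + 0.5000)Ma, so a = g sinθ/(1 + 0.5000) = (9.81) sin 34.3° / 1.500 = 3.685 m/s².

a ≈ 3.69 m/s²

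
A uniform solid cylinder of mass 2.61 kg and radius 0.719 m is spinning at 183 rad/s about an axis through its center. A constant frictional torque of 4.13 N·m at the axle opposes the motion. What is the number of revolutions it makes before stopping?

≈ 435 revolutions

I = ½MR² = (1/2)(2.61)(0.719)² = 0.6746 kg·m².
The net torque has magnitude 4.13 N·m, opposing ω.
|α| = τ/I = 4.130/0.6746 = 6.122 rad/s² (deceleration).
ω² = ω₀² − 2|α|θ with ω = 0 ⇒ θ = ω₀²/(2|α|) = 2735 rad = 435.3 rev.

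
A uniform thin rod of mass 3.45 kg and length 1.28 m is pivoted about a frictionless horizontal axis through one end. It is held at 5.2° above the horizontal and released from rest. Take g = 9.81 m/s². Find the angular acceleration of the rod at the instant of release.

α ≈ 11.4 rad/s²

About the pivot, I = (1/3)ML² = (1/3)(3.45)(1.28)² = 1.884 kg·m².
The weight acts at the center, a distance L/2 = 0.6400 m from the pivot; τ = Mg(L/2) cos 5.2° = 21.57 N·m.
α = τ/I = 21.57/1.884 = 11.45 rad/s².
(Equivalently α = (3g/(2L)) cos 5.2° = 11.45 rad/s².)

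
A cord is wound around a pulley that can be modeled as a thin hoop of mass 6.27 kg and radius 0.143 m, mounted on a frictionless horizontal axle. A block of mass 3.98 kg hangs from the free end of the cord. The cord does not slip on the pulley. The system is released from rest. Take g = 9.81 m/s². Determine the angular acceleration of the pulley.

I = MR² = (6.27)(0.143)² = 0.1282 kg·m².
Block: mg − T = ma. Pulley: TR = Iα. No-slip: a = αR, so T = (I/R²)a = 6.270·a.
Then mg = (m + 6.270)a, so a = (3.98)(9.81)/(3.98 + 6.270) = 3.809 m/s².
α = a/R = 3.809/0.143 = 26.64 rad/s².

α ≈ 26.6 rad/s²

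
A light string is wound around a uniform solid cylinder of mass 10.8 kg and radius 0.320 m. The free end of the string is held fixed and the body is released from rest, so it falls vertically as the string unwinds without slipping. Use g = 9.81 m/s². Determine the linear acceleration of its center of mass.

Translation: Mg − T = Ma. Rotation about the center: TR = Iα with I = ½MR².
With a = αR: T = (I/R²)a = (1/2)M a, so Mg = (1 + 0.5000)Ma.
a = g/(1 + 0.5000) = 9.81/1.500 = 6.540 m/s².

a ≈ 6.54 m/s²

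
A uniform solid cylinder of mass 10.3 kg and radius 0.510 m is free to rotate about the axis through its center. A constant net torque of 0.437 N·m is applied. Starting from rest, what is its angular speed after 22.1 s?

I = ½MR² = (1/2)(10.3)(0.510)² = 1.340 kg·m².
α = τ/I = 0.437/1.340 = 0.3262 rad/s².
ω = ω₀ + αt = 0 + (0.3262)(22.1) = 7.210 rad/s.

ω ≈ 7.21 rad/s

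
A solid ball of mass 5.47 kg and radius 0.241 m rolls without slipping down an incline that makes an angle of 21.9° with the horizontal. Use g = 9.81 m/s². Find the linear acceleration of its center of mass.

a ≈ 2.61 m/s²

Translation along the incline: Mg sinθ − f = Ma.
Rotation about the center: fR = Iα with I = (2/5)MR². No-slip gives a = αR, so f = (I/R²)a = (2/5)M a.
Substituting: Mg sinθ = (1 + 0.4000)Ma, so a = g sinθ/(1 + 0.4000) = (9.81) sin 21.9° / 1.400 = 2.614 m/s².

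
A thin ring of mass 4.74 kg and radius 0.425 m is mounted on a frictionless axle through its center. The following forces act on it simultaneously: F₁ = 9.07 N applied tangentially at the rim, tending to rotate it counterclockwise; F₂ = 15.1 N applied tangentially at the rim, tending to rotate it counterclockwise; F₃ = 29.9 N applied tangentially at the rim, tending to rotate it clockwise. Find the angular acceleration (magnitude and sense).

α ≈ 2.84 rad/s², clockwise

I = MR² = (4.74)(0.425)² = 0.8562 kg·m².
Taking counterclockwise as positive: τ₁ = +(9.07)(0.425) = +3.855 N·m; τ₂ = +(15.1)(0.425) = +6.417 N·m; τ₃ = −(29.9)(0.425) = −12.71 N·m.
Net torque τ = -2.435 N·m.
α = τ/I = -2.435/0.8562 = -2.844 rad/s².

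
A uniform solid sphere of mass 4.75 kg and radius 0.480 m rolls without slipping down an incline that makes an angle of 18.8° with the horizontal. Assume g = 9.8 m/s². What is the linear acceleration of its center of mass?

Translation along the incline: Mg sinθ − f = Ma.
Rotation about the center: fR = Iα with I = (2/5)MR². No-slip gives a = αR, so f = (I/R²)a = (2/5)M a.
Substituting: Mg sinθ = (1 + 0.4000)Ma, so a = g sinθ/(1 + 0.4000) = (9.8) sin 18.8° / 1.400 = 2.256 m/s².

a ≈ 2.26 m/s²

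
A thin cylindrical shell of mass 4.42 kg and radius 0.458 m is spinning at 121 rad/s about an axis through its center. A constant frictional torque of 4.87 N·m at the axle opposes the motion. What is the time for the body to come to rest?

I = MR² = (4.42)(0.458)² = 0.9272 kg·m².
The net torque has magnitude 4.87 N·m, opposing ω.
|α| = τ/I = 4.870/0.9272 = 5.253 rad/s² (deceleration).
0 = ω₀ − |α|t ⇒ t = ω₀/|α| = 121/5.253 = 23.04 s.

t ≈ 23.0 s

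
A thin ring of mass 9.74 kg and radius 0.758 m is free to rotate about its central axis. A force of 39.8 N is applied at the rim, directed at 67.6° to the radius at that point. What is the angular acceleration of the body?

I = MR² = (9.74)(0.758)² = 5.596 kg·m².
Only the tangential component produces torque: τ = F R sinθ = (39.8)(0.758) sin 67.6° = 27.89 N·m.
From τ = Iα: α = 27.89/5.596 = 4.984 rad/s².

α ≈ 4.98 rad/s²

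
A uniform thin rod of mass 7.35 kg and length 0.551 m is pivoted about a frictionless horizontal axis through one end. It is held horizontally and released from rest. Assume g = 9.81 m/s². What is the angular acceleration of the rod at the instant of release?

α ≈ 26.7 rad/s²

About the pivot, I = (1/3)ML² = (1/3)(7.35)(0.551)² = 0.7438 kg·m².
The weight acts at the center, a distance L/2 = 0.2755 m from the pivot; τ = Mg(L/2) = 19.86 N·m.
α = τ/I = 19.86/0.7438 = 26.71 rad/s².
(Equivalently α = (3g/(2L)) = 26.71 rad/s².)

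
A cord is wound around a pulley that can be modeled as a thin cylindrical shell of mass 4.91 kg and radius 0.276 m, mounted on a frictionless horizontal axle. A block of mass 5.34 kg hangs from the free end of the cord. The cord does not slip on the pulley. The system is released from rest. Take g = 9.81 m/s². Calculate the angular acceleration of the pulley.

α ≈ 18.5 rad/s²

I = MR² = (4.91)(0.276)² = 0.3740 kg·m².
Block: mg − T = ma. Pulley: TR = Iα. No-slip: a = αR, so T = (I/R²)a = 4.910·a.
Then mg = (m + 4.910)a, so a = (5.34)(9.81)/(5.34 + 4.910) = 5.111 m/s².
α = a/R = 5.111/0.276 = 18.52 rad/s².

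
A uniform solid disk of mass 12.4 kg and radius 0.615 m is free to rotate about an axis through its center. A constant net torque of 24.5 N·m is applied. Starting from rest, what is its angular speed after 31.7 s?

ω ≈ 331 rad/s

I = ½MR² = (1/2)(12.4)(0.615)² = 2.345 kg·m².
α = τ/I = 24.5/2.345 = 10.45 rad/s².
ω = ω₀ + αt = 0 + (10.45)(31.7) = 331.2 rad/s.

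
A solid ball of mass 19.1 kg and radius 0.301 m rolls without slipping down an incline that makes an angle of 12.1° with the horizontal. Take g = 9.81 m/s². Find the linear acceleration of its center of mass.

a ≈ 1.47 m/s²

Translation along the incline: Mg sinθ − f = Ma.
Rotation about the center: fR = Iα with I = (2/5)MR². No-slip gives a = αR, so f = (I/R²)a = (2/5)M a.
Substituting: Mg sinθ = (1 + 0.4000)Ma, so a = g sinθ/(1 + 0.4000) = (9.81) sin 12.1° / 1.400 = 1.469 m/s².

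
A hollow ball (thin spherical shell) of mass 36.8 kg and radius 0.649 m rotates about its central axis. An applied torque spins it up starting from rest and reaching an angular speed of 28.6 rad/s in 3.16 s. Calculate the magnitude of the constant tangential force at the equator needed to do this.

I = (2/3)MR² = (2/3)(36.8)(0.649)² = 10.33 kg·m².
α = Δω/Δt = (28.6 − 0)/3.16 = 9.051 rad/s².
The required torque is τ = Iα = (10.33)(9.051) = 93.52 N·m.
A tangential force at the equator gives τ = FR, so F = τ/R = 93.52/0.649 = 144.1 N.

F ≈ 144 N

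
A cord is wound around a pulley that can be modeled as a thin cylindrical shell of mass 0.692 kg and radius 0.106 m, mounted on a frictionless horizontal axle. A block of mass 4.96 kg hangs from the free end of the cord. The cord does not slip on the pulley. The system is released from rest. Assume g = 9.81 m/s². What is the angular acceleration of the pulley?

α ≈ 81.2 rad/s²

I = MR² = (0.692)(0.106)² = 0.007775 kg·m².
Block: mg − T = ma. Pulley: TR = Iα. No-slip: a = αR, so T = (I/R²)a = 0.6920·a.
Then mg = (m + 0.6920)a, so a = (4.96)(9.81)/(4.96 + 0.6920) = 8.609 m/s².
α = a/R = 8.609/0.106 = 81.22 rad/s².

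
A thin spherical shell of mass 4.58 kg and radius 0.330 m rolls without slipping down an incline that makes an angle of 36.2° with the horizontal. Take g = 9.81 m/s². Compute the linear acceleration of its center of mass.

Translation along the incline: Mg sinθ − f = Ma.
Rotation about the center: fR = Iα with I = (2/3)MR². No-slip gives a = αR, so f = (I/R²)a = (2/3)M a.
Substituting: Mg sinθ = (1 + 0.6667)Ma, so a = g sinθ/(1 + 0.6667) = (9.81) sin 36.2° / 1.667 = 3.476 m/s².

a ≈ 3.48 m/s²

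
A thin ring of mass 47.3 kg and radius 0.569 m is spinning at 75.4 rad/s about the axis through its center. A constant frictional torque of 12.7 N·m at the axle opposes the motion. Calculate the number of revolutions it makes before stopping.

I = MR² = (47.3)(0.569)² = 15.31 kg·m².
The net torque has magnitude 12.7 N·m, opposing ω.
|α| = τ/I = 12.70/15.31 = 0.8293 rad/s² (deceleration).
ω² = ω₀² − 2|α|θ with ω = 0 ⇒ θ = ω₀²/(2|α|) = 3428 rad = 545.5 rev.

≈ 546 revolutions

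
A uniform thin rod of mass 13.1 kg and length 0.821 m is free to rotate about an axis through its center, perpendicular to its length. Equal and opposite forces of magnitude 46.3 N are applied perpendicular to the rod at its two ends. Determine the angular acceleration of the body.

α ≈ 51.7 rad/s²

I = (1/12)ML² = (1/12)(13.1)(0.821)² = 0.7358 kg·m².
The couple gives τ = F·(L/2) + F·(L/2) = F L = (46.3)(0.821) = 38.01 N·m.
Newton's second law for rotation, τ = Iα, gives α = τ/I = 38.01/0.7358 = 51.66 rad/s².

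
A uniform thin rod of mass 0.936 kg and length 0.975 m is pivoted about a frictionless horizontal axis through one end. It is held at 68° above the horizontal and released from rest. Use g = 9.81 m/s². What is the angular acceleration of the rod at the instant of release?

About the pivot, I = (1/3)ML² = (1/3)(0.936)(0.975)² = 0.2966 kg·m².
The weight acts at the center, a distance L/2 = 0.4875 m from the pivot; τ = Mg(L/2) cos 68° = 1.677 N·m.
α = τ/I = 1.677/0.2966 = 5.654 rad/s².

α ≈ 5.65 rad/s²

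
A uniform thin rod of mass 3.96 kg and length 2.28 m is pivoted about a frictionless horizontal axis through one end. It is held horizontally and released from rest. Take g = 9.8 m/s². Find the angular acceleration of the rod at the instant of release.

About the pivot, I = (1/3)ML² = (1/3)(3.96)(2.28)² = 6.862 kg·m².
The weight acts at the center, a distance L/2 = 1.140 m from the pivot; τ = Mg(L/2) = 44.24 N·m.
α = τ/I = 44.24/6.862 = 6.447 rad/s².

α ≈ 6.45 rad/s²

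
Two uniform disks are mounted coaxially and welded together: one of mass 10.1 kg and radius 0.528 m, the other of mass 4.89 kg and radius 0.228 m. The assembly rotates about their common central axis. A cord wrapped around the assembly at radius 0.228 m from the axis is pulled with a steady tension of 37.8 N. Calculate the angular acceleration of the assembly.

α ≈ 5.61 rad/s²

I = ½M₁R₁² + ½M₂R₂² = ½(10.1)(0.528)² + ½(4.89)(0.228)² = 1.535 kg·m².
τ = F r = (37.8)(0.228) = 8.618 N·m.
α = τ/I = 8.618/1.535 = 5.615 rad/s².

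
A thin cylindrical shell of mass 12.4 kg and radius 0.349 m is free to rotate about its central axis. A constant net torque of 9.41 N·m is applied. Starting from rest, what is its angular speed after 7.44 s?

I = MR² = (12.4)(0.349)² = 1.510 kg·m².
α = τ/I = 9.41/1.510 = 6.230 rad/s².
ω = ω₀ + αt = 0 + (6.230)(7.44) = 46.35 rad/s.

ω ≈ 46.4 rad/s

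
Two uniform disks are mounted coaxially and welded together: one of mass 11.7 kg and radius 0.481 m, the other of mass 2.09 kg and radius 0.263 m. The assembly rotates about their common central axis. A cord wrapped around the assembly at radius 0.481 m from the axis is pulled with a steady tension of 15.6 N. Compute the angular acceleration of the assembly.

I = ½M₁R₁² + ½M₂R₂² = ½(11.7)(0.481)² + ½(2.09)(0.263)² = 1.426 kg·m².
τ = F r = (15.6)(0.481) = 7.504 N·m.
α = τ/I = 7.504/1.426 = 5.263 rad/s².

α ≈ 5.26 rad/s²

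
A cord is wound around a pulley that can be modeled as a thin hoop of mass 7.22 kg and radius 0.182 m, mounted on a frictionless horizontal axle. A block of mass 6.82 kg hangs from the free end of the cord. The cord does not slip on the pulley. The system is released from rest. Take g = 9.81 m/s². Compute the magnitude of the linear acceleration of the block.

a ≈ 4.77 m/s²

I = MR² = (7.22)(0.182)² = 0.2392 kg·m².
Block: mg − T = ma. Pulley: TR = Iα. No-slip: a = αR, so T = (I/R²)a = 7.220·a.
Then mg = (m + 7.220)a, so a = (6.82)(9.81)/(6.82 + 7.220) = 4.765 m/s².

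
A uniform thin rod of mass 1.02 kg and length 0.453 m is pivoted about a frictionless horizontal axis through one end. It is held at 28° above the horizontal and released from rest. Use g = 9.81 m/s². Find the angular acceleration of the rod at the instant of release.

About the pivot, I = (1/3)ML² = (1/3)(1.02)(0.453)² = 0.06977 kg·m².
The weight acts at the center, a distance L/2 = 0.2265 m from the pivot; τ = Mg(L/2) cos 28° = 2.001 N·m.
α = τ/I = 2.001/0.06977 = 28.68 rad/s².
(Equivalently α = (3g/(2L)) cos 28° = 28.68 rad/s².)

α ≈ 28.7 rad/s²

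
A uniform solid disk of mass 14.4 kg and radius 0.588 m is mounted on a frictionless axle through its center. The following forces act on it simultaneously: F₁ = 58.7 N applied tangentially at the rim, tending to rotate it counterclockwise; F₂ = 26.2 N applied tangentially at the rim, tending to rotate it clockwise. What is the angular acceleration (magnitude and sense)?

α ≈ 7.68 rad/s², counterclockwise

I = ½MR² = (1/2)(14.4)(0.588)² = 2.489 kg·m².
Taking counterclockwise as positive: τ₁ = +(58.7)(0.588) = +34.52 N·m; τ₂ = −(26.2)(0.588) = −15.41 N·m.
Net torque τ = 19.11 N·m.
α = τ/I = 19.11/2.489 = 7.677 rad/s².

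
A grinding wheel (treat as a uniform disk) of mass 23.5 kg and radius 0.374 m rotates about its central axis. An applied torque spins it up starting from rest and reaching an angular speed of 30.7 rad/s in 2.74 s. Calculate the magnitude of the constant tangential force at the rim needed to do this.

I = ½MR² = (1/2)(23.5)(0.374)² = 1.644 kg·m².
α = Δω/Δt = (30.7 − 0)/2.74 = 11.20 rad/s².
The required torque is τ = Iα = (1.644)(11.20) = 18.41 N·m.
A tangential force at the rim gives τ = FR, so F = τ/R = 18.41/0.374 = 49.24 N.

F ≈ 49.2 N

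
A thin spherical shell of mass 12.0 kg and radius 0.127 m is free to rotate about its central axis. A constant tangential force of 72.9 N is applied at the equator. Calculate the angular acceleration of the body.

α ≈ 71.8 rad/s²

I = (2/3)MR² = (2/3)(12.0)(0.127)² = 0.1290 kg·m².
τ = F R = (72.9)(0.127) = 9.258 N·m.
Newton's second law for rotation, τ = Iα, gives α = τ/I = 9.258/0.1290 = 71.75 rad/s².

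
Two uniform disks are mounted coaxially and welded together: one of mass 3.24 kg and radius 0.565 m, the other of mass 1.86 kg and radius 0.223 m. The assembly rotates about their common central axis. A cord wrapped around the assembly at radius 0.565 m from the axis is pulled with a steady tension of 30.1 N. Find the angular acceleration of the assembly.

I = ½M₁R₁² + ½M₂R₂² = ½(3.24)(0.565)² + ½(1.86)(0.223)² = 0.5634 kg·m².
τ = F r = (30.1)(0.565) = 17.01 N·m.
α = τ/I = 17.01/0.5634 = 30.19 rad/s².

α ≈ 30.2 rad/s²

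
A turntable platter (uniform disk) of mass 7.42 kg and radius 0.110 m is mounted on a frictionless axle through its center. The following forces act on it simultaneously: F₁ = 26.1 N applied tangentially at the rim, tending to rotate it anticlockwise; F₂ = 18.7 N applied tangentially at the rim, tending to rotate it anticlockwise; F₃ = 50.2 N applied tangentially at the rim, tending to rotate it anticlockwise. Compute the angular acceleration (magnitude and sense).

α ≈ 233 rad/s², anticlockwise

I = ½MR² = (1/2)(7.42)(0.110)² = 0.04489 kg·m².
Taking anticlockwise as positive: τ₁ = +(26.1)(0.110) = +2.871 N·m; τ₂ = +(18.7)(0.110) = +2.057 N·m; τ₃ = +(50.2)(0.110) = +5.522 N·m.
Net torque τ = 10.45 N·m.
α = τ/I = 10.45/0.04489 = 232.8 rad/s².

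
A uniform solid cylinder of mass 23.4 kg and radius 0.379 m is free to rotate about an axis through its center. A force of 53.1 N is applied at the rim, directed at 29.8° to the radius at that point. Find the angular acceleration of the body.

α ≈ 5.95 rad/s²

I = ½MR² = (1/2)(23.4)(0.379)² = 1.681 kg·m².
Only the tangential component produces torque: τ = F R sinθ = (53.1)(0.379) sin 29.8° = 10.00 N·m.
Newton's second law for rotation, τ = Iα, gives α = τ/I = 10.00/1.681 = 5.951 rad/s².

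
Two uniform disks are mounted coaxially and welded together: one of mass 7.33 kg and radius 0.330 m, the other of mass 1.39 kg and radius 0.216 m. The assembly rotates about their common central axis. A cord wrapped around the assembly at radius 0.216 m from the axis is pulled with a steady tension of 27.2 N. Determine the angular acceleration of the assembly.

α ≈ 13.6 rad/s²

I = ½M₁R₁² + ½M₂R₂² = ½(7.33)(0.330)² + ½(1.39)(0.216)² = 0.4315 kg·m².
τ = F r = (27.2)(0.216) = 5.875 N·m.
α = τ/I = 5.875/0.4315 = 13.61 rad/s².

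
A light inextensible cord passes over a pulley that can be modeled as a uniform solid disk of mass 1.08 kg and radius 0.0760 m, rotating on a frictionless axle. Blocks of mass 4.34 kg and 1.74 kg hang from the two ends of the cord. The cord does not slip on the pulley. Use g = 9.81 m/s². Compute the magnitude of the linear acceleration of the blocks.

a ≈ 3.85 m/s²

I = ½MR² = (1/2)(1.08)(0.0760)² = 0.003119 kg·m².
Heavier block: m₁g − T₁ = m₁a. Lighter block: T₂ − m₂g = m₂a.
Pulley: (T₁ − T₂)R = Iα = I(a/R), so T₁ − T₂ = (I/R²)a = (1/2)M_p a = 0.5400·a.
Adding the three: (m₁ − m₂)g = (m₁ + m₂ + 0.5400)a, so a = (4.34 − 1.74)(9.81)/(4.34 + 1.74 + 0.5400) = 3.853 m/s².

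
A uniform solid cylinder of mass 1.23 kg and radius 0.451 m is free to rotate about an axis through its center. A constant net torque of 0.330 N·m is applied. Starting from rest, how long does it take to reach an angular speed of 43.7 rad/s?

t ≈ 16.6 s

I = ½MR² = (1/2)(1.23)(0.451)² = 0.1251 kg·m².
α = τ/I = 0.330/0.1251 = 2.638 rad/s².
ω = αt ⇒ t = ω/α = 43.7/2.638 = 16.57 s.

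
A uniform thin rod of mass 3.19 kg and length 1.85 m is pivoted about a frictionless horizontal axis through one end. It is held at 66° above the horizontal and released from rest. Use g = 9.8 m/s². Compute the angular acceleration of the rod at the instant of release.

About the pivot, I = (1/3)ML² = (1/3)(3.19)(1.85)² = 3.639 kg·m².
The weight acts at the center, a distance L/2 = 0.9250 m from the pivot; τ = Mg(L/2) cos 66° = 11.76 N·m.
α = τ/I = 11.76/3.639 = 3.232 rad/s².

α ≈ 3.23 rad/s²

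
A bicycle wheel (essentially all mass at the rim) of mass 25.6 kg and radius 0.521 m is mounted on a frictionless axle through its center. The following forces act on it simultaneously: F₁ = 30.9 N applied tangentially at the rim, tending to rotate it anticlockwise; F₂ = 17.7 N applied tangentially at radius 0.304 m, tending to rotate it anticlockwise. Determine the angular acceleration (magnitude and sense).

α ≈ 3.09 rad/s², anticlockwise

I = MR² = (25.6)(0.521)² = 6.949 kg·m².
Taking anticlockwise as positive: τ₁ = +(30.9)(0.521) = +16.10 N·m; τ₂ = +(17.7)(0.304) = +5.381 N·m.
Net torque τ = 21.48 N·m.
α = τ/I = 21.48/6.949 = 3.091 rad/s².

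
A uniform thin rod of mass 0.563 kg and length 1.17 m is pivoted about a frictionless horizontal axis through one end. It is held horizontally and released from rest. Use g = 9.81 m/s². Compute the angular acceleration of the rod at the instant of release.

α ≈ 12.6 rad/s²

About the pivot, I = (1/3)ML² = (1/3)(0.563)(1.17)² = 0.2569 kg·m².
The weight acts at the center, a distance L/2 = 0.5850 m from the pivot; τ = Mg(L/2) = 3.231 N·m.
α = τ/I = 3.231/0.2569 = 12.58 rad/s².
(Equivalently α = (3g/(2L)) = 12.58 rad/s².)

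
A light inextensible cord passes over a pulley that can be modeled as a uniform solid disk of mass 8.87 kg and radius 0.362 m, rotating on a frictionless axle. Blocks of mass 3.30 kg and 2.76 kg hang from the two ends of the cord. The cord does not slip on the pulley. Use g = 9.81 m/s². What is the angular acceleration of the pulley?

α ≈ 1.39 rad/s²

I = ½MR² = (1/2)(8.87)(0.362)² = 0.5812 kg·m².
Heavier block: m₁g − T₁ = m₁a. Lighter block: T₂ − m₂g = m₂a.
Pulley: (T₁ − T₂)R = Iα = I(a/R), so T₁ − T₂ = (I/R²)a = (1/2)M_p a = 4.435·a.
Adding the three: (m₁ − m₂)g = (m₁ + m₂ + 4.435)a, so a = (3.30 − 2.76)(9.81)/(3.30 + 2.76 + 4.435) = 0.5048 m/s².
α = a/R = 0.5048/0.362 = 1.394 rad/s².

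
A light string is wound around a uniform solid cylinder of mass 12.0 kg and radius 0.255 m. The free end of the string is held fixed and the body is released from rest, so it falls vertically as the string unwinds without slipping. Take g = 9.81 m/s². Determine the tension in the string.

T ≈ 39.2 N

Translation: Mg − T = Ma. Rotation about the center: TR = Iα with I = ½MR².
With a = αR: T = (I/R²)a = (1/2)M a, so Mg = (1 + 0.5000)Ma.
a = g/(1 + 0.5000) = 9.81/1.500 = 6.540 m/s².
T = 0.5000·M·a = (0.5000)(12.0)(6.540) = 39.24 N.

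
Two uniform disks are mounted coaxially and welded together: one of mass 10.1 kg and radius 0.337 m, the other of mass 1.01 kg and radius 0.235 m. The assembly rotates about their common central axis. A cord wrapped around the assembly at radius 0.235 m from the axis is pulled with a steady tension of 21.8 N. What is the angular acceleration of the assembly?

I = ½M₁R₁² + ½M₂R₂² = ½(10.1)(0.337)² + ½(1.01)(0.235)² = 0.6014 kg·m².
τ = F r = (21.8)(0.235) = 5.123 N·m.
α = τ/I = 5.123/0.6014 = 8.518 rad/s².

α ≈ 8.52 rad/s²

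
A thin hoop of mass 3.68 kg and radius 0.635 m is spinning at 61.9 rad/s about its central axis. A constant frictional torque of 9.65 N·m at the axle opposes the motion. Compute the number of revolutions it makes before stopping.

≈ 46.9 revolutions

I = MR² = (3.68)(0.635)² = 1.484 kg·m².
The net torque has magnitude 9.65 N·m, opposing ω.
|α| = τ/I = 9.650/1.484 = 6.503 rad/s² (deceleration).
ω² = ω₀² − 2|α|θ with ω = 0 ⇒ θ = ω₀²/(2|α|) = 294.6 rad = 46.89 rev.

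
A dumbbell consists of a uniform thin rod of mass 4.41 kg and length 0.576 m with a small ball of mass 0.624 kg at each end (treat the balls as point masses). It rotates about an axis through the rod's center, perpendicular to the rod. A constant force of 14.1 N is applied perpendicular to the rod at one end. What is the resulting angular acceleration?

I_rod = (1/12)ML² = (1/12)(4.41)(0.576)² = 0.1219 kg·m².
I_balls = 2·m·(L/2)² = 2(0.624)(0.2880)² = 0.1035 kg·m².
Total I = 0.2254 kg·m².
τ = F·(L/2) = (14.1)(0.288) = 4.061 N·m.
α = τ/I = 4.061/0.2254 = 18.01 rad/s².

α ≈ 18.0 rad/s²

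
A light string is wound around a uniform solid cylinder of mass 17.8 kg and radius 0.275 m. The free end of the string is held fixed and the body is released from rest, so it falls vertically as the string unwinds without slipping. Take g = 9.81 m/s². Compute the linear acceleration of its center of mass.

a ≈ 6.54 m/s²

Translation: Mg − T = Ma. Rotation about the center: TR = Iα with I = ½MR².
With a = αR: T = (I/R²)a = (1/2)M a, so Mg = (1 + 0.5000)Ma.
a = g/(1 + 0.5000) = 9.81/1.500 = 6.540 m/s².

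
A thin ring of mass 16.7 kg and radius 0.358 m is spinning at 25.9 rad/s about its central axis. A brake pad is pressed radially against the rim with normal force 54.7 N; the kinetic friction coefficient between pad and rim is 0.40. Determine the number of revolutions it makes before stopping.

≈ 14.6 revolutions

I = MR² = (16.7)(0.358)² = 2.140 kg·m².
Friction force f = μN = (0.40)(54.7) = 21.88 N at the rim; torque magnitude τ = fR = 7.833 N·m, opposing ω.
|α| = τ/I = 7.833/2.140 = 3.660 rad/s² (deceleration).
ω² = ω₀² − 2|α|θ with ω = 0 ⇒ θ = ω₀²/(2|α|) = 91.65 rad = 14.59 rev.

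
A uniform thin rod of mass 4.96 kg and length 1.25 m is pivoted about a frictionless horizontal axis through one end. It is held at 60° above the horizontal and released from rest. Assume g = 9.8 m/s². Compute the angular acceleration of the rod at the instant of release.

About the pivot, I = (1/3)ML² = (1/3)(4.96)(1.25)² = 2.583 kg·m².
The weight acts at the center, a distance L/2 = 0.6250 m from the pivot; τ = Mg(L/2) cos 60° = 15.19 N·m.
α = τ/I = 15.19/2.583 = 5.880 rad/s².
(Equivalently α = (3g/(2L)) cos 60° = 5.880 rad/s².)

α ≈ 5.88 rad/s²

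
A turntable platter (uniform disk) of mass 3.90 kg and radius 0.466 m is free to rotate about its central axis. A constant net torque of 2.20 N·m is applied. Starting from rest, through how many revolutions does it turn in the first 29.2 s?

≈ 353 revolutions

I = ½MR² = (1/2)(3.90)(0.466)² = 0.4235 kg·m².
α = τ/I = 2.20/0.4235 = 5.195 rad/s².
θ = ½αt² = ½(5.195)(29.2)² = 2215 rad.
Revolutions = θ/(2π) = 352.5.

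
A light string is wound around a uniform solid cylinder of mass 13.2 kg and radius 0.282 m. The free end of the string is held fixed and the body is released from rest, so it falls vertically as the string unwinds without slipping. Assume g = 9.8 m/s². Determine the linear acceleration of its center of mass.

a ≈ 6.53 m/s²

Translation: Mg − T = Ma. Rotation about the center: TR = Iα with I = ½MR².
With a = αR: T = (I/R²)a = (1/2)M a, so Mg = (1 + 0.5000)Ma.
a = g/(1 + 0.5000) = 9.8/1.500 = 6.533 m/s².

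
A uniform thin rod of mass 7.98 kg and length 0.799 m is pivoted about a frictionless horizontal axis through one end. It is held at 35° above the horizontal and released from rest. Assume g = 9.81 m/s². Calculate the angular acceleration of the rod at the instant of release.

About the pivot, I = (1/3)ML² = (1/3)(7.98)(0.799)² = 1.698 kg·m².
The weight acts at the center, a distance L/2 = 0.3995 m from the pivot; τ = Mg(L/2) cos 35° = 25.62 N·m.
α = τ/I = 25.62/1.698 = 15.09 rad/s².

α ≈ 15.1 rad/s²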